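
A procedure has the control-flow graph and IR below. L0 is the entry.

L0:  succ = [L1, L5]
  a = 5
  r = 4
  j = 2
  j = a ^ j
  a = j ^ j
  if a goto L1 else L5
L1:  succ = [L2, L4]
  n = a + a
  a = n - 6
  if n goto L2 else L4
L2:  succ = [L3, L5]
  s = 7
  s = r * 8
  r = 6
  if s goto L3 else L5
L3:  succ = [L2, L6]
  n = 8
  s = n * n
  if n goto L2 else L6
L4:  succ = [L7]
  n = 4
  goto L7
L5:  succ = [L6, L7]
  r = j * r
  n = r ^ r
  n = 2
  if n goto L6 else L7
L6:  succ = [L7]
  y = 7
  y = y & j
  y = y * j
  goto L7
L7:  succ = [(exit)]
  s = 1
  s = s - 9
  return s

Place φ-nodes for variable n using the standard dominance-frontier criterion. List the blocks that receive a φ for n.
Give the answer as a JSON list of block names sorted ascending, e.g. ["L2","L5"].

Answer: ["L2", "L5", "L6", "L7"]

Working:
idom tree: L1←L0 L2←L1 L3←L2 L4←L1 L5←L0 L6←L0 L7←L0
Dom∩ at merges:
  L2: preds {L1,L3}: {L0,L1} ∩ {L0,L1,L2,L3} = {L0,L1}; idom=L1
  L5: preds {L0,L2}: {L0} ∩ {L0,L1,L2} = {L0}; idom=L0
  L6: preds {L3,L5}: {L0,L1,L2,L3} ∩ {L0,L5} = {L0}; idom=L0
  L7: preds {L4,L5,L6}: {L0,L1,L4} ∩ {L0,L5} ∩ {L0,L6} = {L0}; idom=L0

Frontier:
  join L2 pred L1: · stop@L1
  join L2 pred L3: L3→L2 stop@L1
  join L5 pred L0: · stop@L0
  join L5 pred L2: L2→L1 stop@L0
  join L6 pred L3: L3→L2→L1 stop@L0
  join L6 pred L5: L5 stop@L0
  join L7 pred L4: L4→L1 stop@L0
  join L7 pred L5: L5 stop@L0
  join L7 pred L6: L6 stop@L0
  L0: DF=∅
  L1: DF={L5,L6,L7}
  L2: DF={L2,L5,L6}
  L3: DF={L2,L6}
  L4: DF={L7}
  L5: DF={L6,L7}
  L6: DF={L7}
  L7: DF=∅

φ for n: defs {L1,L3,L4,L5}
  DF⁺ = {L2,L5,L6,L7}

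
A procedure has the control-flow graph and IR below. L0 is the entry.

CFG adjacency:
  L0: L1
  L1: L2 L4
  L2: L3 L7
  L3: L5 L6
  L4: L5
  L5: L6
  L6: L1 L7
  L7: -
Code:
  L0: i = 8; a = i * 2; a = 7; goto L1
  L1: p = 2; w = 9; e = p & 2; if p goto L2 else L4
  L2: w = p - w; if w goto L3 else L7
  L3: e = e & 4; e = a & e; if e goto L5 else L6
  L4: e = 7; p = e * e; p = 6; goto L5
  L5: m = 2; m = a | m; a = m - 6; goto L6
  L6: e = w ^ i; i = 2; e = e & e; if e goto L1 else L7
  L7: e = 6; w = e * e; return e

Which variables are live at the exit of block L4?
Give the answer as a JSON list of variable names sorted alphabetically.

Block summaries:
  L0: def={a,i} ue=∅
  L1: def={e,p,w} ue=∅
  L2: def={w} ue={p,w}
  L3: def={e} ue={a,e}
  L4: def={e,p} ue=∅
  L5: def={a,m} ue={a}
  L6: def={e,i} ue={i,w}
  L7: def={e,w} ue=∅

Backward fixpoint:
  live L0: ∅→{a,i}
  live L1: {a,i}→{a,e,i,p,w}
  live L2: {a,e,i,p,w}→{a,e,i,w}
  live L3: {a,e,i,w}→{a,i,w}
  live L4: {a,i,w}→{a,i,w}
  live L5: {a,i,w}→{a,i,w}
  live L6: {a,i,w}→{a,i}
  live L7: ∅→∅

live-out(L4) = ["a", "i", "w"]

Answer: ["a", "i", "w"]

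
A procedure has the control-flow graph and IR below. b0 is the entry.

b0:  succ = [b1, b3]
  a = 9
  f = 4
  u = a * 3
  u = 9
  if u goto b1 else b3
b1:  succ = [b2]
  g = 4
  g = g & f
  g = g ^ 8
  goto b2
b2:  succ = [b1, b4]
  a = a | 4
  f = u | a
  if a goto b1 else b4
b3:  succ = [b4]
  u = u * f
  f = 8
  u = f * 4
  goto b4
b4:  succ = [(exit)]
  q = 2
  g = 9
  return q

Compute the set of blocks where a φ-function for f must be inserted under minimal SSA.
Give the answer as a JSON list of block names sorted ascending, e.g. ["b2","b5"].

idom tree: b1←b0 b2←b1 b3←b0 b4←b0
Dom at joins:
  b1: preds {b0,b2}: {b0} ∩ {b0,b1,b2} = {b0}; idom=b0
  b4: preds {b2,b3}: {b0,b1,b2} ∩ {b0,b3} = {b0}; idom=b0

Frontier:
  join b1 pred b0: · stop@b0
  join b1 pred b2: b2→b1 stop@b0
  join b4 pred b2: b2→b1 stop@b0
  join b4 pred b3: b3 stop@b0
  b0: DF=∅
  b1: DF={b1,b4}
  b2: DF={b1,b4}
  b3: DF={b4}
  b4: DF=∅

φ for f: defs {b0,b2,b3}
  DF⁺ = {b1,b4}

Answer: ["b1", "b4"]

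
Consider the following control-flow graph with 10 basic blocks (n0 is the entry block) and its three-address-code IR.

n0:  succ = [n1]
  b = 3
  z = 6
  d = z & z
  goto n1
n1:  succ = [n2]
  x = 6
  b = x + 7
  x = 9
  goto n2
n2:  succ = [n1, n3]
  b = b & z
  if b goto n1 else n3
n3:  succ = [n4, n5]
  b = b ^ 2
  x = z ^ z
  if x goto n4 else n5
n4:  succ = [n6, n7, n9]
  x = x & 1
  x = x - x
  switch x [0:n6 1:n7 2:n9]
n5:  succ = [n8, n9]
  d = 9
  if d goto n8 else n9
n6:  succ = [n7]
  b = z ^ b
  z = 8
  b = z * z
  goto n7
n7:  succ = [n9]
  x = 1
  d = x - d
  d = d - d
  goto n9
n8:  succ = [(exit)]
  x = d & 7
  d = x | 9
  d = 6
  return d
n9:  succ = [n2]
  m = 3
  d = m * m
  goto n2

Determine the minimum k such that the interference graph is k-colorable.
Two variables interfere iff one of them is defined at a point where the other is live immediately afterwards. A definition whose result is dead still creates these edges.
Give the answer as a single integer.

Answer: 4

Analysis:
def/use:
  n0: {b,d,z} / ∅
  n1: {b,x} / ∅
  n2: {b} / {b,z}
  n3: {b,x} / {b,z}
  n4: {x} / {x}
  n5: {d} / ∅
  n6: {b,z} / {b,z}
  n7: {d,x} / {d}
  n8: {d,x} / {d}
  n9: {d,m} / ∅

Live sets:
  n0: in=∅ out={d,z}
  n1: in={d,z} out={b,d,z}
  n2: in={b,d,z} out={b,d,z}
  n3: in={b,d,z} out={b,d,x,z}
  n4: in={b,d,x,z} out={b,d,z}
  n5: in={b,z} out={b,d,z}
  n6: in={b,d,z} out={b,d,z}
  n7: in={b,d,z} out={b,z}
  n8: in={d} out=∅
  n9: in={b,z} out={b,d,z}

Interference:
  b: {d,m,x,z}
  d: {b,x,z}
  m: {b,z}
  x: {b,d,z}
  z: {b,d,m,x}

Chromatic number:
  lower bound: {b,d,x,z} mutually conflict ⇒ χ ≥ 4
  4-colouring: c0={b}  c1={z}  c2={d,m}  c3={x}
  χ = 4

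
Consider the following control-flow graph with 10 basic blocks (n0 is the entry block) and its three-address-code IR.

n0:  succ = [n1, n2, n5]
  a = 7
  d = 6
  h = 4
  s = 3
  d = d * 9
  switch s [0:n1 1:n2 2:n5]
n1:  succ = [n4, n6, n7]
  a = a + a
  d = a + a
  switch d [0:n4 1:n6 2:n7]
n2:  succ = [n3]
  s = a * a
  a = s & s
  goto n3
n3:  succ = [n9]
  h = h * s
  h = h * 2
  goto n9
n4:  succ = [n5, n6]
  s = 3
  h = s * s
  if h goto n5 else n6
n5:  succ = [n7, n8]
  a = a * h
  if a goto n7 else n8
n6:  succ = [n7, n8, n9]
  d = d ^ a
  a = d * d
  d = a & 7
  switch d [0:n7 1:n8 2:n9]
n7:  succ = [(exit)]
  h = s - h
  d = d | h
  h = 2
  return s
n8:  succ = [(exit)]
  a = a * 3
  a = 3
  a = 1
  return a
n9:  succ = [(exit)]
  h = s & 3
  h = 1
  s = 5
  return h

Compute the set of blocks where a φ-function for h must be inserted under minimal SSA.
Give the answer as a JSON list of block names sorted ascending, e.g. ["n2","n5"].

Answer: ["n5", "n6", "n7", "n8", "n9"]

Analysis:
idom tree: n1←n0 n2←n0 n3←n2 n4←n1 n5←n0 n6←n1 n7←n0 n8←n0 n9←n0
Dom at joins:
  n5: preds {n0,n4}: {n0} ∩ {n0,n1,n4} = {n0}; idom=n0
  n6: preds {n1,n4}: {n0,n1} ∩ {n0,n1,n4} = {n0,n1}; idom=n1
  n7: preds {n1,n5,n6}: {n0,n1} ∩ {n0,n5} ∩ {n0,n1,n6} = {n0}; idom=n0
  n8: preds {n5,n6}: {n0,n5} ∩ {n0,n1,n6} = {n0}; idom=n0
  n9: preds {n3,n6}: {n0,n2,n3} ∩ {n0,n1,n6} = {n0}; idom=n0

DF derivation:
  n5←n0: walk · to n0
  n5←n4: walk n4→n1 to n0
  n6←n1: walk · to n1
  n6←n4: walk n4 to n1
  n7←n1: walk n1 to n0
  n7←n5: walk n5 to n0
  n7←n6: walk n6→n1 to n0
  n8←n5: walk n5 to n0
  n8←n6: walk n6→n1 to n0
  n9←n3: walk n3→n2 to n0
  n9←n6: walk n6→n1 to n0
  n0: DF=∅
  n1: DF={n5,n7,n8,n9}
  n2: DF={n9}
  n3: DF={n9}
  n4: DF={n5,n6}
  n5: DF={n7,n8}
  n6: DF={n7,n8,n9}
  n7: DF=∅
  n8: DF=∅
  n9: DF=∅

φ for h: defs {n0,n3,n4,n7,n9}
  DF⁺ = {n5,n6,n7,n8,n9}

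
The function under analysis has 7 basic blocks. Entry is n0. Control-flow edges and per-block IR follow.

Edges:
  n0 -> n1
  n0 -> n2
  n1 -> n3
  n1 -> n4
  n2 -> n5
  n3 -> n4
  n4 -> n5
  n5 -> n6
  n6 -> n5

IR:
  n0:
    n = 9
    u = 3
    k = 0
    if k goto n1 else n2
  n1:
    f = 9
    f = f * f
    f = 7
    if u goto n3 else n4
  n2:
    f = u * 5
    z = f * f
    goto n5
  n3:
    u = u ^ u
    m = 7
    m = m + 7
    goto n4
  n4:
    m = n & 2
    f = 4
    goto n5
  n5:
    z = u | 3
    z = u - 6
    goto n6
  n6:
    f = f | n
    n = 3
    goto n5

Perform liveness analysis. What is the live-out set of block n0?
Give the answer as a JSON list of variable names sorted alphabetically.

Answer: ["n", "u"]

Working:
Per-block:
  n0: def={k,n,u} ue=∅
  n1: def={f} ue={u}
  n2: def={f,z} ue={u}
  n3: def={m,u} ue={u}
  n4: def={f,m} ue={n}
  n5: def={z} ue={u}
  n6: def={f,n} ue={f,n}

Live sets:
  n0: in=∅ out={n,u}
  n1: in={n,u} out={n,u}
  n2: in={n,u} out={f,n,u}
  n3: in={n,u} out={n,u}
  n4: in={n,u} out={f,n,u}
  n5: in={f,n,u} out={f,n,u}
  n6: in={f,n,u} out={f,n,u}

live-out(n0) = ["n", "u"]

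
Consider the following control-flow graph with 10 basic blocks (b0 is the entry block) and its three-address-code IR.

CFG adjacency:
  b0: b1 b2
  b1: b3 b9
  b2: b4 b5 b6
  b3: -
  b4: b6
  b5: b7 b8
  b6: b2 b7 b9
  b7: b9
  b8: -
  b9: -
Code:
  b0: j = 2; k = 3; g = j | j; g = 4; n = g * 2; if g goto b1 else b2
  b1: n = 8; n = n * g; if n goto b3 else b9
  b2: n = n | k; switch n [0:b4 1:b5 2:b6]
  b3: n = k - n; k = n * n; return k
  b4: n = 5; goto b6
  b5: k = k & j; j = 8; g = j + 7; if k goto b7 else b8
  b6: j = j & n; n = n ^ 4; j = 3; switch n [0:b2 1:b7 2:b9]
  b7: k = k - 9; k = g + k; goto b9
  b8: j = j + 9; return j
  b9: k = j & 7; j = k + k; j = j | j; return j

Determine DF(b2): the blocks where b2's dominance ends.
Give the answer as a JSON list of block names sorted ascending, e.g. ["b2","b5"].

idom tree: b1←b0 b2←b0 b3←b1 b4←b2 b5←b2 b6←b2 b7←b2 b8←b5 b9←b0
Dom at joins:
  b2: preds {b0,b6}: {b0} ∩ {b0,b2,b6} = {b0}; idom=b0
  b6: preds {b2,b4}: {b0,b2} ∩ {b0,b2,b4} = {b0,b2}; idom=b2
  b7: preds {b5,b6}: {b0,b2,b5} ∩ {b0,b2,b6} = {b0,b2}; idom=b2
  b9: preds {b1,b6,b7}: {b0,b1} ∩ {b0,b2,b6} ∩ {b0,b2,b7} = {b0}; idom=b0

DF derivation:
  join b2 pred b0: · stop@b0
  join b2 pred b6: b6→b2 stop@b0
  join b6 pred b2: · stop@b2
  join b6 pred b4: b4 stop@b2
  join b7 pred b5: b5 stop@b2
  join b7 pred b6: b6 stop@b2
  join b9 pred b1: b1 stop@b0
  join b9 pred b6: b6→b2 stop@b0
  join b9 pred b7: b7→b2 stop@b0
  DF(b0)=∅
  DF(b1)={b9}
  DF(b2)={b2,b9}
  DF(b3)=∅
  DF(b4)={b6}
  DF(b5)={b7}
  DF(b6)={b2,b7,b9}
  DF(b7)={b9}
  DF(b8)=∅
  DF(b9)=∅

DF(b2) = ["b2", "b9"]

Answer: ["b2", "b9"]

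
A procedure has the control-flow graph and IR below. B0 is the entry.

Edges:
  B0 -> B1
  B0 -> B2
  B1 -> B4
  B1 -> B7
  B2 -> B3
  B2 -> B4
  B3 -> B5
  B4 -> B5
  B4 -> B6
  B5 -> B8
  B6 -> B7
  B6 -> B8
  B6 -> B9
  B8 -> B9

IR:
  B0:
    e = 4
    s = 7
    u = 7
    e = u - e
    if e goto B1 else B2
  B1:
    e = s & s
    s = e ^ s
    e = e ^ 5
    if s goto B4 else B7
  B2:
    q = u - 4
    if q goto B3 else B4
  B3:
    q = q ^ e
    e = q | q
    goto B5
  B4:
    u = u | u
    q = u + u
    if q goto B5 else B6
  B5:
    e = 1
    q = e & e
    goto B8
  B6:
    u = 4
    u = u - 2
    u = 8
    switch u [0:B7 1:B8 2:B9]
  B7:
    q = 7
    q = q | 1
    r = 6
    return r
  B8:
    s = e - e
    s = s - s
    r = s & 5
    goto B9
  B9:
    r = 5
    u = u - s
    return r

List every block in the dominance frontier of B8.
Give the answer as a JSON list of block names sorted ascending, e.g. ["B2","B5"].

idom tree: B1←B0 B2←B0 B3←B2 B4←B0 B5←B0 B6←B4 B7←B0 B8←B0 B9←B0
Dom at joins:
  B4: preds {B1,B2}: {B0,B1} ∩ {B0,B2} = {B0}; idom=B0
  B5: preds {B3,B4}: {B0,B2,B3} ∩ {B0,B4} = {B0}; idom=B0
  B7: preds {B1,B6}: {B0,B1} ∩ {B0,B4,B6} = {B0}; idom=B0
  B8: preds {B5,B6}: {B0,B5} ∩ {B0,B4,B6} = {B0}; idom=B0
  B9: preds {B6,B8}: {B0,B4,B6} ∩ {B0,B8} = {B0}; idom=B0

DF walk-up:
  B4←B1: walk B1 to B0
  B4←B2: walk B2 to B0
  B5←B3: walk B3→B2 to B0
  B5←B4: walk B4 to B0
  B7←B1: walk B1 to B0
  B7←B6: walk B6→B4 to B0
  B8←B5: walk B5 to B0
  B8←B6: walk B6→B4 to B0
  B9←B6: walk B6→B4 to B0
  B9←B8: walk B8 to B0
  B0: DF=∅
  B1: DF={B4,B7}
  B2: DF={B4,B5}
  B3: DF={B5}
  B4: DF={B5,B7,B8,B9}
  B5: DF={B8}
  B6: DF={B7,B8,B9}
  B7: DF=∅
  B8: DF={B9}
  B9: DF=∅

DF(B8) = ["B9"]

Answer: ["B9"]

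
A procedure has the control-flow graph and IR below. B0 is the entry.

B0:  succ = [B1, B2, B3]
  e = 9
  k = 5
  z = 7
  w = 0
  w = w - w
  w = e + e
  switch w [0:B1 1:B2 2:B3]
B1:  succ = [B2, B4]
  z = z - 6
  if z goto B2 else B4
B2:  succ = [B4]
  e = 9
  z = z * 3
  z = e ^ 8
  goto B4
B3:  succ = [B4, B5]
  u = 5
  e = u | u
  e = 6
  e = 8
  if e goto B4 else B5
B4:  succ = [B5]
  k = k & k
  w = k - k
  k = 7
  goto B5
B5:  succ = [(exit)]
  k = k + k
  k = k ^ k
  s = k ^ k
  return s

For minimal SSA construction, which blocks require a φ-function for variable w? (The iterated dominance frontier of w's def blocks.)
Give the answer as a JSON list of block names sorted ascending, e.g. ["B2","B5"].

Answer: ["B5"]

Analysis:
idom tree: B1←B0 B2←B0 B3←B0 B4←B0 B5←B0
Dom at joins:
  B2: preds {B0,B1}: {B0} ∩ {B0,B1} = {B0}; idom=B0
  B4: preds {B1,B2,B3}: {B0,B1} ∩ {B0,B2} ∩ {B0,B3} = {B0}; idom=B0
  B5: preds {B3,B4}: {B0,B3} ∩ {B0,B4} = {B0}; idom=B0

Frontier:
  join B2 pred B0: · stop@B0
  join B2 pred B1: B1 stop@B0
  join B4 pred B1: B1 stop@B0
  join B4 pred B2: B2 stop@B0
  join B4 pred B3: B3 stop@B0
  join B5 pred B3: B3 stop@B0
  join B5 pred B4: B4 stop@B0
  DF(B0)=∅
  DF(B1)={B2,B4}
  DF(B2)={B4}
  DF(B3)={B4,B5}
  DF(B4)={B5}
  DF(B5)=∅

φ for w: defs {B0,B4}
  DF⁺ = {B5}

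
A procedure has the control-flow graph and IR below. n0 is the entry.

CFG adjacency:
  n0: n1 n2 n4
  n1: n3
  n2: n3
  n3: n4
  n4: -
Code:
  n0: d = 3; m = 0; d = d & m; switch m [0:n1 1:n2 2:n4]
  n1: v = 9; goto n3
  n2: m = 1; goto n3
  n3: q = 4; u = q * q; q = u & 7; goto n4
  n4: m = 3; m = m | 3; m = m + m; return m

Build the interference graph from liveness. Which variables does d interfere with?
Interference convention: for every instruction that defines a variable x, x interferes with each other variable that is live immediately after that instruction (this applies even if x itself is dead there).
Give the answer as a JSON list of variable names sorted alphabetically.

Answer: ["m"]

Analysis:
Per-block:
  n0: def={d,m} ue=∅
  n1: def={v} ue=∅
  n2: def={m} ue=∅
  n3: def={q,u} ue=∅
  n4: def={m} ue=∅

Backward fixpoint:
  n0: in=∅ out=∅
  n1: in=∅ out=∅
  n2: in=∅ out=∅
  n3: in=∅ out=∅
  n4: in=∅ out=∅

Interference:
  d↔{m}
  m↔{d}
  q↔∅
  u↔∅
  v↔∅

N(d) = ["m"]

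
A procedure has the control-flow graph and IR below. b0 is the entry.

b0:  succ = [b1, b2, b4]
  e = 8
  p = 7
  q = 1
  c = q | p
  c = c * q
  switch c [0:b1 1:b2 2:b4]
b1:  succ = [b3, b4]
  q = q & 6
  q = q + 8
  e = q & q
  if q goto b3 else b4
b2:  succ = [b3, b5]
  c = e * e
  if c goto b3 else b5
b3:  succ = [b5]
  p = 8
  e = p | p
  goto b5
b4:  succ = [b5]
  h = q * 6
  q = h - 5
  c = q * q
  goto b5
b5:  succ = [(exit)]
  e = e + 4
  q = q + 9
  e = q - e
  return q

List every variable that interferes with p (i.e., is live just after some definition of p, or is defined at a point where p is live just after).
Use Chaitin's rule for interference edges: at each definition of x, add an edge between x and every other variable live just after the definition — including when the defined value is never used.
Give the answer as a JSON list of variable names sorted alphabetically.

Answer: ["e", "q"]

Working:
Per-block:
  b0: def={c,e,p,q} ue=∅
  b1: def={e,q} ue={q}
  b2: def={c} ue={e}
  b3: def={e,p} ue=∅
  b4: def={c,h,q} ue={q}
  b5: def={e,q} ue={e,q}

Liveness:
  b0: in=∅ out={e,q}
  b1: in={q} out={e,q}
  b2: in={e,q} out={e,q}
  b3: in={q} out={e,q}
  b4: in={e,q} out={e,q}
  b5: in={e,q} out=∅

Conflict graph:
  c — {e,q}
  e — {c,h,p,q}
  h — {e}
  p — {e,q}
  q — {c,e,p}

N(p) = ["e", "q"]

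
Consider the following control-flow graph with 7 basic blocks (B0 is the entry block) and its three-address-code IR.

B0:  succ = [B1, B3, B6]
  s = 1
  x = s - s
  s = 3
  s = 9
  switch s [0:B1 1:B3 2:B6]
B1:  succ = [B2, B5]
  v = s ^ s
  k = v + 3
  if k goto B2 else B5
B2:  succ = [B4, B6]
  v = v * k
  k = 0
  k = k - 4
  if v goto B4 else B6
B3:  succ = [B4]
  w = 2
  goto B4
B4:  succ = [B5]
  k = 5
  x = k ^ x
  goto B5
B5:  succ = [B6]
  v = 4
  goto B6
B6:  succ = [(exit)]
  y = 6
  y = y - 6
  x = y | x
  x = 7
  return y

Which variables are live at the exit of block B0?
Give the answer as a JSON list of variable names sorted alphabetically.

Answer: ["s", "x"]

Derivation:
Block summaries:
  B0: def={s,x} ue=∅
  B1: def={k,v} ue={s}
  B2: def={k,v} ue={k,v}
  B3: def={w} ue=∅
  B4: def={k,x} ue={x}
  B5: def={v} ue=∅
  B6: def={x,y} ue={x}

Backward fixpoint:
  B0 li=∅ lo={s,x}
  B1 li={s,x} lo={k,v,x}
  B2 li={k,v,x} lo={x}
  B3 li={x} lo={x}
  B4 li={x} lo={x}
  B5 li={x} lo={x}
  B6 li={x} lo=∅

live-out(B0) = ["s", "x"]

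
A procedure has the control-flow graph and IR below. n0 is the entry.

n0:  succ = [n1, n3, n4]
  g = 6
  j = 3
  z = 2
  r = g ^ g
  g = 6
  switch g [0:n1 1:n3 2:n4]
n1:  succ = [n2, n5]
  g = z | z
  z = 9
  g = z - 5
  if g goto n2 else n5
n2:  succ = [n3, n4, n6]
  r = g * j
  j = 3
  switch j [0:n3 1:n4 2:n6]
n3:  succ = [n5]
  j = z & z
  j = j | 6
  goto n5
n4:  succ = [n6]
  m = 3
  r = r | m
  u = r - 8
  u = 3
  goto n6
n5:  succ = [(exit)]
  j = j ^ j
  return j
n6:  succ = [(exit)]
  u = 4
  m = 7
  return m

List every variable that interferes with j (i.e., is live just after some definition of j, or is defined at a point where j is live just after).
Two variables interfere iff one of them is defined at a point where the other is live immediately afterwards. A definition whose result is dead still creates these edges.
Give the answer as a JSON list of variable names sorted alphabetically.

Answer: ["g", "r", "z"]

Working:
Block summaries:
  n0 def {g,j,r,z} use ∅
  n1 def {g,z} use {z}
  n2 def {j,r} use {g,j}
  n3 def {j} use {z}
  n4 def {m,r,u} use {r}
  n5 def {j} use {j}
  n6 def {m,u} use ∅

Backward fixpoint:
  n0 li=∅ lo={j,r,z}
  n1 li={j,z} lo={g,j,z}
  n2 li={g,j,z} lo={r,z}
  n3 li={z} lo={j}
  n4 li={r} lo=∅
  n5 li={j} lo=∅
  n6 li=∅ lo=∅

Interference:
  g↔{j,r,z}
  j↔{g,r,z}
  m↔{r}
  r↔{g,j,m,z}
  u↔∅
  z↔{g,j,r}

N(j) = ["g", "r", "z"]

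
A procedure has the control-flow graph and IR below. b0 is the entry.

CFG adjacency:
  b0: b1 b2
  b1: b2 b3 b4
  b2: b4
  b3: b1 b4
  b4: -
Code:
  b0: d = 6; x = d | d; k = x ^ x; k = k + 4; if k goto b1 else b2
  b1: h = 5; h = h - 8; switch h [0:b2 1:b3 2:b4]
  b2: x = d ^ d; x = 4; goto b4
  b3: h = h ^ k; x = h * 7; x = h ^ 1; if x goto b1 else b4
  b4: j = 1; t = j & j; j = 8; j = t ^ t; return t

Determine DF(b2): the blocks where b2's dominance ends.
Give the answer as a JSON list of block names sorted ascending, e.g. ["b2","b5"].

idom tree: b1←b0 b2←b0 b3←b1 b4←b0
Dom∩ at merges:
  b1: preds {b0,b3}: {b0} ∩ {b0,b1,b3} = {b0}; idom=b0
  b2: preds {b0,b1}: {b0} ∩ {b0,b1} = {b0}; idom=b0
  b4: preds {b1,b2,b3}: {b0,b1} ∩ {b0,b2} ∩ {b0,b1,b3} = {b0}; idom=b0

Frontier:
  join b1 pred b0: · stop@b0
  join b1 pred b3: b3→b1 stop@b0
  join b2 pred b0: · stop@b0
  join b2 pred b1: b1 stop@b0
  join b4 pred b1: b1 stop@b0
  join b4 pred b2: b2 stop@b0
  join b4 pred b3: b3→b1 stop@b0
  b0: DF=∅
  b1: DF={b1,b2,b4}
  b2: DF={b4}
  b3: DF={b1,b4}
  b4: DF=∅

DF(b2) = ["b4"]

Answer: ["b4"]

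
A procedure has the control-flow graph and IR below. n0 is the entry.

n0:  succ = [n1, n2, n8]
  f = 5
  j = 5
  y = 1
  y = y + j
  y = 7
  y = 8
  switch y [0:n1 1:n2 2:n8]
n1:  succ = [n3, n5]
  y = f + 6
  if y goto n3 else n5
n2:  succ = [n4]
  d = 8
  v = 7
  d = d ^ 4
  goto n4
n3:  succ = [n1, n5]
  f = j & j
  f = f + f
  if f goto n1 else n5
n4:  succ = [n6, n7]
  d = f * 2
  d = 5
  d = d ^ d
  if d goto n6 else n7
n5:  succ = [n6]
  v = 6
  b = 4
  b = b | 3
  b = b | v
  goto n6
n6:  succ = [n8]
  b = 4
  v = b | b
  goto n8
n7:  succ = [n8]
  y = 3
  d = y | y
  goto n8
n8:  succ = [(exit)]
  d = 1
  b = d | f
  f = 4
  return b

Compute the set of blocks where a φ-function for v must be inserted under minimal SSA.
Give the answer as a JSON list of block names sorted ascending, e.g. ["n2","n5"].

idom tree: n1←n0 n2←n0 n3←n1 n4←n2 n5←n1 n6←n0 n7←n4 n8←n0
Dom at joins:
  n1: preds {n0,n3}: {n0} ∩ {n0,n1,n3} = {n0}; idom=n0
  n5: preds {n1,n3}: {n0,n1} ∩ {n0,n1,n3} = {n0,n1}; idom=n1
  n6: preds {n4,n5}: {n0,n2,n4} ∩ {n0,n1,n5} = {n0}; idom=n0
  n8: preds {n0,n6,n7}: {n0} ∩ {n0,n6} ∩ {n0,n2,n4,n7} = {n0}; idom=n0

Frontier:
  join n1 pred n0: · stop@n0
  join n1 pred n3: n3→n1 stop@n0
  join n5 pred n1: · stop@n1
  join n5 pred n3: n3 stop@n1
  join n6 pred n4: n4→n2 stop@n0
  join n6 pred n5: n5→n1 stop@n0
  join n8 pred n0: · stop@n0
  join n8 pred n6: n6 stop@n0
  join n8 pred n7: n7→n4→n2 stop@n0
  n0: DF=∅
  n1: DF={n1,n6}
  n2: DF={n6,n8}
  n3: DF={n1,n5}
  n4: DF={n6,n8}
  n5: DF={n6}
  n6: DF={n8}
  n7: DF={n8}
  n8: DF=∅

φ for v: defs {n2,n5,n6}
  DF⁺ = {n6,n8}

Answer: ["n6", "n8"]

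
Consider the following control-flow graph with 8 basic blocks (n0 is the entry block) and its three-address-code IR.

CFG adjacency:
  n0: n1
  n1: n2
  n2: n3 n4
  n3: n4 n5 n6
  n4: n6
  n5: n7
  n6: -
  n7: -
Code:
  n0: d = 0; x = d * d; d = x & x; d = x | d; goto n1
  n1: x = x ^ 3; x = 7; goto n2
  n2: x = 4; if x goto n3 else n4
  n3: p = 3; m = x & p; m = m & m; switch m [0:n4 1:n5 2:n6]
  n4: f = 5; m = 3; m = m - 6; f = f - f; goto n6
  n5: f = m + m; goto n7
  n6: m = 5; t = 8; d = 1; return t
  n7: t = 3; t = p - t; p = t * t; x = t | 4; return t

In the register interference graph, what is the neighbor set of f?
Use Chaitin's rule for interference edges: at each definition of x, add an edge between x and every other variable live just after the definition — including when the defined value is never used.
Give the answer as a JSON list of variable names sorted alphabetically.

Per-block:
  n0 def {d,x} use ∅
  n1 def {x} use {x}
  n2 def {x} use ∅
  n3 def {m,p} use {x}
  n4 def {f,m} use ∅
  n5 def {f} use {m}
  n6 def {d,m,t} use ∅
  n7 def {p,t,x} use {p}

Live sets:
  live n0: ∅→{x}
  live n1: {x}→∅
  live n2: ∅→{x}
  live n3: {x}→{m,p}
  live n4: ∅→∅
  live n5: {m,p}→{p}
  live n6: ∅→∅
  live n7: {p}→∅

Conflict graph:
  d: {t,x}
  f: {m,p}
  m: {f,p}
  p: {f,m,t,x}
  t: {d,p,x}
  x: {d,p,t}

N(f) = ["m", "p"]

Answer: ["m", "p"]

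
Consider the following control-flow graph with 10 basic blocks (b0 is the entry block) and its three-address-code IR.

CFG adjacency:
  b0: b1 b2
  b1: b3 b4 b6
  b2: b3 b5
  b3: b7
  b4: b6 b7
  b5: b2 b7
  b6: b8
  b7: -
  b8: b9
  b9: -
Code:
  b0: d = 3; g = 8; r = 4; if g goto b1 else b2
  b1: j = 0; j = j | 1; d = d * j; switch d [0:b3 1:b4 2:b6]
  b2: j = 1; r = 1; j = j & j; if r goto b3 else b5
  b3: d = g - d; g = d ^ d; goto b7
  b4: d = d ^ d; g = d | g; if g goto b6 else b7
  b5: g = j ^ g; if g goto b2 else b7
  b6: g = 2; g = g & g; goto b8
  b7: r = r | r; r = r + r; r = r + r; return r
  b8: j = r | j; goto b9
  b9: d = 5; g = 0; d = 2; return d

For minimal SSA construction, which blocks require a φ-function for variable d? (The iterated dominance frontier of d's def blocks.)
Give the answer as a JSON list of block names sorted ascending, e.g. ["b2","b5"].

idom tree: b1←b0 b2←b0 b3←b0 b4←b1 b5←b2 b6←b1 b7←b0 b8←b6 b9←b8
Dom∩ at merges:
  b2: preds {b0,b5}: {b0} ∩ {b0,b2,b5} = {b0}; idom=b0
  b3: preds {b1,b2}: {b0,b1} ∩ {b0,b2} = {b0}; idom=b0
  b6: preds {b1,b4}: {b0,b1} ∩ {b0,b1,b4} = {b0,b1}; idom=b1
  b7: preds {b3,b4,b5}: {b0,b3} ∩ {b0,b1,b4} ∩ {b0,b2,b5} = {b0}; idom=b0

DF walk-up:
  b2←b0: walk · to b0
  b2←b5: walk b5→b2 to b0
  b3←b1: walk b1 to b0
  b3←b2: walk b2 to b0
  b6←b1: walk · to b1
  b6←b4: walk b4 to b1
  b7←b3: walk b3 to b0
  b7←b4: walk b4→b1 to b0
  b7←b5: walk b5→b2 to b0
  DF(b0)=∅
  DF(b1)={b3,b7}
  DF(b2)={b2,b3,b7}
  DF(b3)={b7}
  DF(b4)={b6,b7}
  DF(b5)={b2,b7}
  DF(b6)=∅
  DF(b7)=∅
  DF(b8)=∅
  DF(b9)=∅

φ for d: defs {b0,b1,b3,b4,b9}
  DF⁺ = {b3,b6,b7}

Answer: ["b3", "b6", "b7"]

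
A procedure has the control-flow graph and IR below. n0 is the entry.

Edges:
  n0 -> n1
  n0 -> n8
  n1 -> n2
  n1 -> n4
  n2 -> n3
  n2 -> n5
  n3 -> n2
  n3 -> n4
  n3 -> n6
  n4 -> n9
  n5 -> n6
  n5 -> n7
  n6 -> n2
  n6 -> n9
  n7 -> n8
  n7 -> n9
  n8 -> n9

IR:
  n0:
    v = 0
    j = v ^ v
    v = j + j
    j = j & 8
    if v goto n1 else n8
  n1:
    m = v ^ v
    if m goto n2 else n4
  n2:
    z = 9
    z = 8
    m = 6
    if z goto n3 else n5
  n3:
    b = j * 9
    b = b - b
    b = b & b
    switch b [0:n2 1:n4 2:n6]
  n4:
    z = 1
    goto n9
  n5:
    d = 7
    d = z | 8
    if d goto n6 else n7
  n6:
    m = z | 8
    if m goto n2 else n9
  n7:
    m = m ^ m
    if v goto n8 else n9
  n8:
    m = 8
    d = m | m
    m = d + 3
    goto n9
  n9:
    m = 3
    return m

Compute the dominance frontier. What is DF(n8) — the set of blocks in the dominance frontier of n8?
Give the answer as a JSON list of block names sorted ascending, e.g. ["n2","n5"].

Answer: ["n9"]

Analysis:
idom tree: n1←n0 n2←n1 n3←n2 n4←n1 n5←n2 n6←n2 n7←n5 n8←n0 n9←n0
Join-block Dom:
  n2: preds {n1,n3,n6}: {n0,n1} ∩ {n0,n1,n2,n3} ∩ {n0,n1,n2,n6} = {n0,n1}; idom=n1
  n4: preds {n1,n3}: {n0,n1} ∩ {n0,n1,n2,n3} = {n0,n1}; idom=n1
  n6: preds {n3,n5}: {n0,n1,n2,n3} ∩ {n0,n1,n2,n5} = {n0,n1,n2}; idom=n2
  n8: preds {n0,n7}: {n0} ∩ {n0,n1,n2,n5,n7} = {n0}; idom=n0
  n9: preds {n4,n6,n7,n8}: {n0,n1,n4} ∩ {n0,n1,n2,n6} ∩ {n0,n1,n2,n5,n7} ∩ {n0,n8} = {n0}; idom=n0

DF walk-up:
  join n2 pred n1: · stop@n1
  join n2 pred n3: n3→n2 stop@n1
  join n2 pred n6: n6→n2 stop@n1
  join n4 pred n1: · stop@n1
  join n4 pred n3: n3→n2 stop@n1
  join n6 pred n3: n3 stop@n2
  join n6 pred n5: n5 stop@n2
  join n8 pred n0: · stop@n0
  join n8 pred n7: n7→n5→n2→n1 stop@n0
  join n9 pred n4: n4→n1 stop@n0
  join n9 pred n6: n6→n2→n1 stop@n0
  join n9 pred n7: n7→n5→n2→n1 stop@n0
  join n9 pred n8: n8 stop@n0
  DF(n0)=∅
  DF(n1)={n8,n9}
  DF(n2)={n2,n4,n8,n9}
  DF(n3)={n2,n4,n6}
  DF(n4)={n9}
  DF(n5)={n6,n8,n9}
  DF(n6)={n2,n9}
  DF(n7)={n8,n9}
  DF(n8)={n9}
  DF(n9)=∅

DF(n8) = ["n9"]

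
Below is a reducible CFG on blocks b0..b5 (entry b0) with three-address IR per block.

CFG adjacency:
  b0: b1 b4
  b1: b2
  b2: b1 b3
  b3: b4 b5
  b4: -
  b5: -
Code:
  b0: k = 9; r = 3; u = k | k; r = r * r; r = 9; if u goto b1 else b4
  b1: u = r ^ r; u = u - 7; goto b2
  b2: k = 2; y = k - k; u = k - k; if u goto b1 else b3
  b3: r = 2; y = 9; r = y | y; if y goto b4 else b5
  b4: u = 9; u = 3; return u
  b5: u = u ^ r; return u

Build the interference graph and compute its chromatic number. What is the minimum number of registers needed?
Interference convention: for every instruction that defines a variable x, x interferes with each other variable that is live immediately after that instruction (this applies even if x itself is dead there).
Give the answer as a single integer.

Answer: 3

Derivation:
Block summaries:
  b0 def {k,r,u} use ∅
  b1 def {u} use {r}
  b2 def {k,u,y} use ∅
  b3 def {r,y} use ∅
  b4 def {u} use ∅
  b5 def {u} use {r,u}

Liveness:
  b0 li=∅ lo={r}
  b1 li={r} lo={r}
  b2 li={r} lo={r,u}
  b3 li={u} lo={r,u}
  b4 li=∅ lo=∅
  b5 li={r,u} lo=∅

Conflict graph:
  k: {r,y}
  r: {k,u,y}
  u: {r,y}
  y: {k,r,u}

Registers:
  {k,r,y} pairwise interfere (3-clique) ⇒ χ ≥ 3
  3-colouring: R0={r}  R1={y}  R2={k,u}
  χ = 3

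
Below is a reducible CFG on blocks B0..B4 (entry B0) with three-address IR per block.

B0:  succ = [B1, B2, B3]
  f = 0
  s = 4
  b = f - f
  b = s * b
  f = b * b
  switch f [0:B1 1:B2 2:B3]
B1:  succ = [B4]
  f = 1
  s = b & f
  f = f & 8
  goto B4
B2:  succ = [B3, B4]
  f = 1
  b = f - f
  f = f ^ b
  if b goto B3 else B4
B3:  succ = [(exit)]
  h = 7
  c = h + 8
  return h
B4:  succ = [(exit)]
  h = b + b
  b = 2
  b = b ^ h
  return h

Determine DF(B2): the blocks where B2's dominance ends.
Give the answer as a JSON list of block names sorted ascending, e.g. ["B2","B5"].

Answer: ["B3", "B4"]

Analysis:
idom tree: B1←B0 B2←B0 B3←B0 B4←B0
Join-block Dom:
  B3: preds {B0,B2}: {B0} ∩ {B0,B2} = {B0}; idom=B0
  B4: preds {B1,B2}: {B0,B1} ∩ {B0,B2} = {B0}; idom=B0

DF walk-up:
  B3←B0: walk · to B0
  B3←B2: walk B2 to B0
  B4←B1: walk B1 to B0
  B4←B2: walk B2 to B0
  DF(B0)=∅
  DF(B1)={B4}
  DF(B2)={B3,B4}
  DF(B3)=∅
  DF(B4)=∅

DF(B2) = ["B3", "B4"]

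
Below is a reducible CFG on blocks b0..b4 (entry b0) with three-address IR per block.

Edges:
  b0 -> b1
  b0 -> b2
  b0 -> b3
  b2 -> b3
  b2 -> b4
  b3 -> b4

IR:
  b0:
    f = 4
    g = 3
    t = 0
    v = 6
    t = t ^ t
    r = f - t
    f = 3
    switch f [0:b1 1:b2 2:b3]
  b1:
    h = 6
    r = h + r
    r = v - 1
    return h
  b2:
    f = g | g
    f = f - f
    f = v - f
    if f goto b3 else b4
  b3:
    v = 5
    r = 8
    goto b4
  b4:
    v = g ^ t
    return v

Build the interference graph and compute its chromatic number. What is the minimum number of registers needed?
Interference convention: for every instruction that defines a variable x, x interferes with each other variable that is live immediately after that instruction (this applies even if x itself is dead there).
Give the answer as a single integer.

Block summaries:
  b0: {f,g,r,t,v} / ∅
  b1: {h,r} / {r,v}
  b2: {f} / {g,v}
  b3: {r,v} / ∅
  b4: {v} / {g,t}

Backward fixpoint:
  b0 li=∅ lo={g,r,t,v}
  b1 li={r,v} lo=∅
  b2 li={g,t,v} lo={g,t}
  b3 li={g,t} lo={g,t}
  b4 li={g,t} lo=∅

Interference:
  f — {g,r,t,v}
  g — {f,r,t,v}
  h — {r,v}
  r — {f,g,h,t,v}
  t — {f,g,r,v}
  v — {f,g,h,r,t}

Registers:
  {f,g,r,t,v} pairwise interfere (5-clique) ⇒ χ ≥ 5
  5-colouring: c0={r}  c1={v}  c2={f,h}  c3={g}  c4={t}
  χ = 5

Answer: 5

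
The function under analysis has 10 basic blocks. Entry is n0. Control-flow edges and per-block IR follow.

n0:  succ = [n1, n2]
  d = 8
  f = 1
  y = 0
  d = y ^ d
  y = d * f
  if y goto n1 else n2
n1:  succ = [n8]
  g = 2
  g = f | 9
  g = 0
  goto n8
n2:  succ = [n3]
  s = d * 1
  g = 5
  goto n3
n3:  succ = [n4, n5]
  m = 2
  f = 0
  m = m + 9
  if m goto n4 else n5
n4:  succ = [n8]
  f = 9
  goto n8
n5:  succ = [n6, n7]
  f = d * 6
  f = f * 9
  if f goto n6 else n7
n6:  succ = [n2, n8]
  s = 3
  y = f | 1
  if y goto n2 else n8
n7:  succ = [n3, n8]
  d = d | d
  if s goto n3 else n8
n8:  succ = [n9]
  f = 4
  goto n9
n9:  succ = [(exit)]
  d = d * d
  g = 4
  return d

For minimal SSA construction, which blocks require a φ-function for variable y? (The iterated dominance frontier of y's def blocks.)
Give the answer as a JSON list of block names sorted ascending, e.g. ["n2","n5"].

idom tree: n1←n0 n2←n0 n3←n2 n4←n3 n5←n3 n6←n5 n7←n5 n8←n0 n9←n8
Join-block Dom:
  n2: preds {n0,n6}: {n0} ∩ {n0,n2,n3,n5,n6} = {n0}; idom=n0
  n3: preds {n2,n7}: {n0,n2} ∩ {n0,n2,n3,n5,n7} = {n0,n2}; idom=n2
  n8: preds {n1,n4,n6,n7}: {n0,n1} ∩ {n0,n2,n3,n4} ∩ {n0,n2,n3,n5,n6} ∩ {n0,n2,n3,n5,n7} = {n0}; idom=n0

Frontier:
  join n2 pred n0: · stop@n0
  join n2 pred n6: n6→n5→n3→n2 stop@n0
  join n3 pred n2: · stop@n2
  join n3 pred n7: n7→n5→n3 stop@n2
  join n8 pred n1: n1 stop@n0
  join n8 pred n4: n4→n3→n2 stop@n0
  join n8 pred n6: n6→n5→n3→n2 stop@n0
  join n8 pred n7: n7→n5→n3→n2 stop@n0
  DF(n0)=∅
  DF(n1)={n8}
  DF(n2)={n2,n8}
  DF(n3)={n2,n3,n8}
  DF(n4)={n8}
  DF(n5)={n2,n3,n8}
  DF(n6)={n2,n8}
  DF(n7)={n3,n8}
  DF(n8)=∅
  DF(n9)=∅

φ for y: defs {n0,n6}
  DF⁺ = {n2,n8}

Answer: ["n2", "n8"]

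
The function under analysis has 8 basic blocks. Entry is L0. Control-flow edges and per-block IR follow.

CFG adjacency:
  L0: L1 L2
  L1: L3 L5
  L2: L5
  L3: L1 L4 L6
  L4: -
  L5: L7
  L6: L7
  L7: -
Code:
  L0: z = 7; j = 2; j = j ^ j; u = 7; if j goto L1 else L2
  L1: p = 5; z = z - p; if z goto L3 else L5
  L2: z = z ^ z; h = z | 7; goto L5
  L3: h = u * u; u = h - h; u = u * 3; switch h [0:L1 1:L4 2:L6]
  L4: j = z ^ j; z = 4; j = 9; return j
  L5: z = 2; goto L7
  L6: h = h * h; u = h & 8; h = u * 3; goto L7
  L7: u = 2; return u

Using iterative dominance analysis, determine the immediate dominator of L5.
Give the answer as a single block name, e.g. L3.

Answer: L0

Derivation:
idom tree: L1←L0 L2←L0 L3←L1 L4←L3 L5←L0 L6←L3 L7←L0
Dom at joins:
  L1: preds {L0,L3}: {L0} ∩ {L0,L1,L3} = {L0}; idom=L0
  L5: preds {L1,L2}: {L0,L1} ∩ {L0,L2} = {L0}; idom=L0
  L7: preds {L5,L6}: {L0,L5} ∩ {L0,L1,L3,L6} = {L0}; idom=L0

idom(L5) = L0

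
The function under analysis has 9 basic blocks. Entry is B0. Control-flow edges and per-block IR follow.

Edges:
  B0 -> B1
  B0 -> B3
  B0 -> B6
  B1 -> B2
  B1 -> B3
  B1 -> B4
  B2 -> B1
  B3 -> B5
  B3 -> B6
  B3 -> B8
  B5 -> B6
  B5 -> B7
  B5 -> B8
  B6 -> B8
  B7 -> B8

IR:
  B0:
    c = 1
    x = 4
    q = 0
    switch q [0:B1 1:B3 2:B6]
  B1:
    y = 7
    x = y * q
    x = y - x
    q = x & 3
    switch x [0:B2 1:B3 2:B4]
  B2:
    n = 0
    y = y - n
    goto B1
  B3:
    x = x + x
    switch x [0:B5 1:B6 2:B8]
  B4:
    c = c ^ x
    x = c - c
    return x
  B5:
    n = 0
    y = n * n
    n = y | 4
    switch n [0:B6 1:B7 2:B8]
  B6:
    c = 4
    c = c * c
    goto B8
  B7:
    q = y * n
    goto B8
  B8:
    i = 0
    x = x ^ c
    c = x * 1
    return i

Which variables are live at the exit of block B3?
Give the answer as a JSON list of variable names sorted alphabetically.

Answer: ["c", "x"]

Derivation:
Block summaries:
  B0 def {c,q,x} use ∅
  B1 def {q,x,y} use {q}
  B2 def {n,y} use {y}
  B3 def {x} use {x}
  B4 def {c,x} use {c,x}
  B5 def {n,y} use ∅
  B6 def {c} use ∅
  B7 def {q} use {n,y}
  B8 def {c,i,x} use {c,x}

Backward fixpoint:
  live B0: ∅→{c,q,x}
  live B1: {c,q}→{c,q,x,y}
  live B2: {c,q,y}→{c,q}
  live B3: {c,x}→{c,x}
  live B4: {c,x}→∅
  live B5: {c,x}→{c,n,x,y}
  live B6: {x}→{c,x}
  live B7: {c,n,x,y}→{c,x}
  live B8: {c,x}→∅

live-out(B3) = ["c", "x"]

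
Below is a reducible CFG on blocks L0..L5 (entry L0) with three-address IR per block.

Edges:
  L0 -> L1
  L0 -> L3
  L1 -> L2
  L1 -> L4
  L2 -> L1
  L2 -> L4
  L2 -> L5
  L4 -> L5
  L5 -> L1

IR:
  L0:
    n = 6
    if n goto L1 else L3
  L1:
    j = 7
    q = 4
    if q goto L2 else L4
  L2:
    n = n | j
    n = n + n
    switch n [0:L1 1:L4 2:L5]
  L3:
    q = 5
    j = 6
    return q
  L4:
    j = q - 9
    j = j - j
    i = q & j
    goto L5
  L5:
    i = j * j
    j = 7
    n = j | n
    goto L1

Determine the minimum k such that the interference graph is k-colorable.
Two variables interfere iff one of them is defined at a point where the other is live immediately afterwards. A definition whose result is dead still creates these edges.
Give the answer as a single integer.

Answer: 3

Working:
def/use:
  L0: {n} / ∅
  L1: {j,q} / ∅
  L2: {n} / {j,n}
  L3: {j,q} / ∅
  L4: {i,j} / {q}
  L5: {i,j,n} / {j,n}

Live sets:
  L0 li=∅ lo={n}
  L1 li={n} lo={j,n,q}
  L2 li={j,n,q} lo={j,n,q}
  L3 li=∅ lo=∅
  L4 li={n,q} lo={j,n}
  L5 li={j,n} lo={n}

Interference:
  i: {j,n}
  j: {i,n,q}
  n: {i,j,q}
  q: {j,n}

Registers:
  {i,j,n} pairwise interfere (3-clique) ⇒ χ ≥ 3
  assign i→r2 j→r0 n→r1 q→r2 — no edge inside a register ⇒ χ ≤ 3
  χ = 3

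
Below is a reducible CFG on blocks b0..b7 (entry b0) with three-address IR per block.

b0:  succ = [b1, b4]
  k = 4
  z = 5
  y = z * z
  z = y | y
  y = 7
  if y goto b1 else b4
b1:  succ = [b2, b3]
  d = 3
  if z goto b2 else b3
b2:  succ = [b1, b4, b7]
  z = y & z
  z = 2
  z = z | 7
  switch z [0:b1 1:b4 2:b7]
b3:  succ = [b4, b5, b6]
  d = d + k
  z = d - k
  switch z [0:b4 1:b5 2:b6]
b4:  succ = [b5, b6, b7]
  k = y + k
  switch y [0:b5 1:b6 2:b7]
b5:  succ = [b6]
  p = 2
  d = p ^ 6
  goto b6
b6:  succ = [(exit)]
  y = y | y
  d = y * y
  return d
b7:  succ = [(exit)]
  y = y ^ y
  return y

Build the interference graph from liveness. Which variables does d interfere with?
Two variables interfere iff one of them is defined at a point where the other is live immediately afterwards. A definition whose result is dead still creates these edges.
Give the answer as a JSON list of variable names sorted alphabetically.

Per-block:
  b0: def={k,y,z} ue=∅
  b1: def={d} ue={z}
  b2: def={z} ue={y,z}
  b3: def={d,z} ue={d,k}
  b4: def={k} ue={k,y}
  b5: def={d,p} ue=∅
  b6: def={d,y} ue={y}
  b7: def={y} ue={y}

Backward fixpoint:
  live b0: ∅→{k,y,z}
  live b1: {k,y,z}→{d,k,y,z}
  live b2: {k,y,z}→{k,y,z}
  live b3: {d,k,y}→{k,y}
  live b4: {k,y}→{y}
  live b5: {y}→{y}
  live b6: {y}→∅
  live b7: {y}→∅

Conflict graph:
  d: {k,y,z}
  k: {d,y,z}
  p: {y}
  y: {d,k,p,z}
  z: {d,k,y}

N(d) = ["k", "y", "z"]

Answer: ["k", "y", "z"]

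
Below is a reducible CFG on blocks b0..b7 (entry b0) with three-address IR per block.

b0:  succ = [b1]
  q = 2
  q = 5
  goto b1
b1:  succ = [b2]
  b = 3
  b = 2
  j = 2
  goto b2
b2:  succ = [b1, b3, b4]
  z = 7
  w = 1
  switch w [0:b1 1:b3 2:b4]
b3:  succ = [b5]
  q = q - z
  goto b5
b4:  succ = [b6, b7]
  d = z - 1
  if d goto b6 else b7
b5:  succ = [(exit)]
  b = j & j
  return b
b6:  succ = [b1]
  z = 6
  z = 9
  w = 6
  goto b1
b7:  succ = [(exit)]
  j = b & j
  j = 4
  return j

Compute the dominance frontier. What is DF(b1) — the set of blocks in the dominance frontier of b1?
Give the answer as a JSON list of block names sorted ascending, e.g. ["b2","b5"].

idom tree: b1←b0 b2←b1 b3←b2 b4←b2 b5←b3 b6←b4 b7←b4
Dom∩ at merges:
  b1: preds {b0,b2,b6}: {b0} ∩ {b0,b1,b2} ∩ {b0,b1,b2,b4,b6} = {b0}; idom=b0

DF walk-up:
  join b1 pred b0: · stop@b0
  join b1 pred b2: b2→b1 stop@b0
  join b1 pred b6: b6→b4→b2→b1 stop@b0
  DF(b0)=∅
  DF(b1)={b1}
  DF(b2)={b1}
  DF(b3)=∅
  DF(b4)={b1}
  DF(b5)=∅
  DF(b6)={b1}
  DF(b7)=∅

DF(b1) = ["b1"]

Answer: ["b1"]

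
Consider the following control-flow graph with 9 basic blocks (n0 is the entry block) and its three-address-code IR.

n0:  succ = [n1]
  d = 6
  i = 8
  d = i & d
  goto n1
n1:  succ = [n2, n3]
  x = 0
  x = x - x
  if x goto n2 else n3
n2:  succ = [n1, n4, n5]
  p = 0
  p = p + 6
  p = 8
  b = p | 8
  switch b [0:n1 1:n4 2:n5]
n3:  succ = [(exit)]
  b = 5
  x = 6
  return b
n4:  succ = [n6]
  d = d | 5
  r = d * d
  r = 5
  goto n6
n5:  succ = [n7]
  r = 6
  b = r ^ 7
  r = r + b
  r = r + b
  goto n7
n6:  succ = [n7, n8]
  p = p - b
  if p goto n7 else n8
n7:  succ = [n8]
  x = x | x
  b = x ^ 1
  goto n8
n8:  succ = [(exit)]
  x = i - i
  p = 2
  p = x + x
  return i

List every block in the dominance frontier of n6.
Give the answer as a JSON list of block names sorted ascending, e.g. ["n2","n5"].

idom tree: n1←n0 n2←n1 n3←n1 n4←n2 n5←n2 n6←n4 n7←n2 n8←n2
Join-block Dom:
  n1: preds {n0,n2}: {n0} ∩ {n0,n1,n2} = {n0}; idom=n0
  n7: preds {n5,n6}: {n0,n1,n2,n5} ∩ {n0,n1,n2,n4,n6} = {n0,n1,n2}; idom=n2
  n8: preds {n6,n7}: {n0,n1,n2,n4,n6} ∩ {n0,n1,n2,n7} = {n0,n1,n2}; idom=n2

DF walk-up:
  n1←n0: walk · to n0
  n1←n2: walk n2→n1 to n0
  n7←n5: walk n5 to n2
  n7←n6: walk n6→n4 to n2
  n8←n6: walk n6→n4 to n2
  n8←n7: walk n7 to n2
  n0: DF=∅
  n1: DF={n1}
  n2: DF={n1}
  n3: DF=∅
  n4: DF={n7,n8}
  n5: DF={n7}
  n6: DF={n7,n8}
  n7: DF={n8}
  n8: DF=∅

DF(n6) = ["n7", "n8"]

Answer: ["n7", "n8"]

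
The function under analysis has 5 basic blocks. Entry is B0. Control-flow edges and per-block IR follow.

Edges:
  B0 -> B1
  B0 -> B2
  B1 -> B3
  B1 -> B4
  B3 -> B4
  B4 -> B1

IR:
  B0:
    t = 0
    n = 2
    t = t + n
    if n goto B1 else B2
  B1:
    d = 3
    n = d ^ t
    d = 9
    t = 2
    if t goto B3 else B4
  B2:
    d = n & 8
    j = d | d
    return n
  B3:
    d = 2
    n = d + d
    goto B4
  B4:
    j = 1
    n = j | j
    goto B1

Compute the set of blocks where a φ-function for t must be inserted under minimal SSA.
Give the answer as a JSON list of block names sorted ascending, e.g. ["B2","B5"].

Answer: ["B1"]

Derivation:
idom tree: B1←B0 B2←B0 B3←B1 B4←B1
Dom at joins:
  B1: preds {B0,B4}: {B0} ∩ {B0,B1,B4} = {B0}; idom=B0
  B4: preds {B1,B3}: {B0,B1} ∩ {B0,B1,B3} = {B0,B1}; idom=B1

DF derivation:
  join B1 pred B0: · stop@B0
  join B1 pred B4: B4→B1 stop@B0
  join B4 pred B1: · stop@B1
  join B4 pred B3: B3 stop@B1
  DF(B0)=∅
  DF(B1)={B1}
  DF(B2)=∅
  DF(B3)={B4}
  DF(B4)={B1}

φ for t: defs {B0,B1}
  DF⁺ = {B1}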